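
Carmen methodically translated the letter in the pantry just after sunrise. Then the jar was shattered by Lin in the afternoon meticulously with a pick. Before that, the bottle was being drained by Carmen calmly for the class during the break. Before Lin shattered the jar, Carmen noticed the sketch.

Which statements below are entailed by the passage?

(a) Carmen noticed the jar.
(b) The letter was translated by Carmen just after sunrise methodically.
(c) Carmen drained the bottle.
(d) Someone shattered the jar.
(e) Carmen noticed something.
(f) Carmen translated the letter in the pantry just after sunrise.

(b), (d), (e), (f)

(a) Not entailed — Carmen noticed the sketch, not the jar; the jar belongs to the shattering event.
(b) Entailed — this follows by dropping conjuncts from the translating event's description.
(c) Not entailed — 'was draining' is progressive on an accomplishment; it does not entail the completed 'drained'.
(d) Entailed — this follows by dropping conjuncts from the shattering event's description.
(e) Entailed — the original entails any weakening of itself; this just generalizes the patient.
(f) Entailed — the original entails any weakening of itself; this just drops 'methodically'.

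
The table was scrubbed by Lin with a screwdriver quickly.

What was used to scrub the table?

'with a screwdriver' marks the instrument of the scrubbing event.

a screwdriver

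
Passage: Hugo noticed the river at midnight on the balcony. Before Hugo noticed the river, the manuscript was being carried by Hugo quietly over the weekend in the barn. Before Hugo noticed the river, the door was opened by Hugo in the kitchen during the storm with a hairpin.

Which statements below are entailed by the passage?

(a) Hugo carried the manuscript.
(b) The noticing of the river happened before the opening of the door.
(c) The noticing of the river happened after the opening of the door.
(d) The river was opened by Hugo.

(a) Entailed — 'carry' is an activity; 'was carrying' entails that some carrying happened, so 'carried' holds.
(b) Not entailed — the narrative places the opening before the noticing, not after.
(c) Entailed — the narrative places the opening before the noticing.
(d) Not entailed — Hugo opened the door, not the river; the river belongs to the noticing event.

(a), (c)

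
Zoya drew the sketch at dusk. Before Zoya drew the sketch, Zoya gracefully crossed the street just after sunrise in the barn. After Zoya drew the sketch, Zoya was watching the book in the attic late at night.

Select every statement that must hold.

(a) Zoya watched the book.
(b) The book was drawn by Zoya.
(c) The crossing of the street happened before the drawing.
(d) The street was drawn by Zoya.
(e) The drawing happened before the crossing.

(a), (c)

(a) Entailed — 'watch' is an activity; 'was watching' entails that some watching happened, so 'watched' holds.
(b) Not entailed — Zoya drew the sketch, not the book; the book belongs to the watching event.
(c) Entailed — the narrative places the crossing before the drawing.
(d) Not entailed — Zoya drew the sketch, not the street; the street belongs to the crossing event.
(e) Not entailed — the narrative places the crossing before the drawing, not after.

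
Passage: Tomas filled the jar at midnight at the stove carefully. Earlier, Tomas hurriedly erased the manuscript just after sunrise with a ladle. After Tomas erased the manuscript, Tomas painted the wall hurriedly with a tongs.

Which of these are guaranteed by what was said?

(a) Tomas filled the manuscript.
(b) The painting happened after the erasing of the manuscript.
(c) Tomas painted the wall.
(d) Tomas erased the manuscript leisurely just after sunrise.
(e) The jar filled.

(b), (c), (e)

(a) Not entailed — Tomas filled the jar, not the manuscript; the manuscript belongs to the erasing event.
(b) Entailed — the narrative places the erasing before the painting.
(c) Entailed — every conjunct here is already in the original painting event.
(d) Not entailed — 'leisurely' adds a manner not in (and inconsistent with) the original.
(e) Entailed — 'Tomas filled the jar' is causative; it entails the inchoative 'the jar filled'.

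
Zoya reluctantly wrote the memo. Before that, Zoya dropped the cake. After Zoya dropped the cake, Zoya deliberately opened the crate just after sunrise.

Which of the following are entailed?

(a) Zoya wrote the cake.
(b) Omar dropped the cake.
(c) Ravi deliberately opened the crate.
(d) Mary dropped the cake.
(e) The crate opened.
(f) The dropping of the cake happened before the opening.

(e), (f)

(a) Not entailed — Zoya wrote the memo, not the cake; the cake belongs to the dropping event.
(b) Not entailed — the passage has Zoya dropping the cake, not Omar.
(c) Not entailed — the passage has Zoya opening the crate, not Ravi.
(d) Not entailed — the passage has Zoya dropping the cake, not Mary.
(e) Entailed — 'Zoya opened the crate' is causative; it entails the inchoative 'the crate opened'.
(f) Entailed — the narrative places the dropping before the opening.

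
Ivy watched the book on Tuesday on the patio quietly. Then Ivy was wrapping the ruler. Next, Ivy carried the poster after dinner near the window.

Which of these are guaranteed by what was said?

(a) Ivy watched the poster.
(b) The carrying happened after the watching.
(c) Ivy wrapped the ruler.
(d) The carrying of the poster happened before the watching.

(b)

(a) Not entailed — Ivy watched the book, not the poster; the poster belongs to the carrying event.
(b) Entailed — the narrative places the watching before the carrying.
(c) Not entailed — 'was wrapping' is progressive on an accomplishment; it does not entail the completed 'wrapped'.
(d) Not entailed — the narrative places the watching before the carrying, not after.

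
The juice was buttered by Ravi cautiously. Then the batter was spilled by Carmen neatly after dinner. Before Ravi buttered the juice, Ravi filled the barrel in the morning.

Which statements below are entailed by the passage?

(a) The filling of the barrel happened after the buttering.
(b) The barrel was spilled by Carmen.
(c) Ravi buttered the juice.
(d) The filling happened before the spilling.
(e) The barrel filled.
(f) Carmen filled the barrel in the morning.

(a) Not entailed — the narrative places the filling before the buttering, not after.
(b) Not entailed — Carmen spilled the batter, not the barrel; the barrel belongs to the filling event.
(c) Entailed — every conjunct here is already in the original buttering event.
(d) Entailed — the narrative places the filling before the spilling.
(e) Entailed — 'Ravi filled the barrel' is causative; it entails the inchoative 'the barrel filled'.
(f) Not entailed — the passage has Ravi filling the barrel, not Carmen.

(c), (d), (e)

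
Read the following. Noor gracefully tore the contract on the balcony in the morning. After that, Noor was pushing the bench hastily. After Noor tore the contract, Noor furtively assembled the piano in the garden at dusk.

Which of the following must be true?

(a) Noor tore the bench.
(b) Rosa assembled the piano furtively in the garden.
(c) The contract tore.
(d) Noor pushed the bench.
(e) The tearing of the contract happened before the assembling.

(a) Not entailed — Noor tore the contract, not the bench; the bench belongs to the pushing event.
(b) Not entailed — the passage has Noor assembling the piano, not Rosa.
(c) Entailed — 'Noor tore the contract' is causative; it entails the inchoative 'the contract tore'.
(d) Entailed — 'push' is an activity; 'was pushing' entails that some pushing happened, so 'pushed' holds.
(e) Entailed — the narrative places the tearing before the assembling.

(c), (d), (e)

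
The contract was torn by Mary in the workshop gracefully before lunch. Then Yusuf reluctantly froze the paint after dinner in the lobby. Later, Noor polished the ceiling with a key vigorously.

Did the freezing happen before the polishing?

yes

The narrative orders the freezing before the polishing.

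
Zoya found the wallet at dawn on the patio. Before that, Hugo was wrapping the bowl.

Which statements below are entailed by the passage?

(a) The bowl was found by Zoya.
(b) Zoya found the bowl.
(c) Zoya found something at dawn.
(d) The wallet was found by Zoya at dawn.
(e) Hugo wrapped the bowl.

(c), (d)

(a) Not entailed — Zoya found the wallet, not the bowl; the bowl belongs to the wrapping event.
(b) Not entailed — Zoya found the wallet, not the bowl; the bowl belongs to the wrapping event.
(c) Entailed — this follows by dropping conjuncts from the finding event's description.
(d) Entailed — the original entails any weakening of itself; this just drops 'on the patio'.
(e) Not entailed — 'was wrapping' is progressive on an accomplishment; it does not entail the completed 'wrapped'.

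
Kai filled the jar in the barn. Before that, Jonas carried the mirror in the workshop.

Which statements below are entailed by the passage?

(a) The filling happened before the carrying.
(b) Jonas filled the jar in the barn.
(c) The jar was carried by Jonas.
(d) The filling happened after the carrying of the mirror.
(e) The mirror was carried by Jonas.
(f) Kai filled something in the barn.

(d), (e), (f)

(a) Not entailed — the narrative places the carrying before the filling, not after.
(b) Not entailed — the passage has Kai filling the jar, not Jonas.
(c) Not entailed — Jonas carried the mirror, not the jar; the jar belongs to the filling event.
(d) Entailed — the narrative places the carrying before the filling.
(e) Entailed — the original entails any weakening of itself; this just drops 'in the workshop'.
(f) Entailed — this follows by dropping conjuncts from the filling event's description.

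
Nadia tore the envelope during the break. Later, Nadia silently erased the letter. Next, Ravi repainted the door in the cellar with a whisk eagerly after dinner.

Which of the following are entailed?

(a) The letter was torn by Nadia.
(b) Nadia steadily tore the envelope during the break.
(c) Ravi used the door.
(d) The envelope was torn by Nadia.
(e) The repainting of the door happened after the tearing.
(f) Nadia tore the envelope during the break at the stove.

(d), (e)

(a) Not entailed — Nadia tore the envelope, not the letter; the letter belongs to the erasing event.
(b) Not entailed — 'steadily' adds information not in the original event.
(c) Not entailed — the door is the patient, not an instrument — Ravi used a whisk.
(d) Entailed — the original entails any weakening of itself; this just drops 'during the break'.
(e) Entailed — the narrative places the tearing before the repainting.
(f) Not entailed — 'at the stove' adds information not in the original event.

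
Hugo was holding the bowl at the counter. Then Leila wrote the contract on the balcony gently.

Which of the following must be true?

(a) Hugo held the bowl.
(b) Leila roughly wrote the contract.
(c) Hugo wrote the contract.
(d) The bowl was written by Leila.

(a) Entailed — 'hold' is an activity; 'was holding' entails that some holding happened, so 'held' holds.
(b) Not entailed — 'roughly' adds a manner not in (and inconsistent with) the original.
(c) Not entailed — the passage has Leila writing the contract, not Hugo.
(d) Not entailed — Leila wrote the contract, not the bowl; the bowl belongs to the holding event.

(a)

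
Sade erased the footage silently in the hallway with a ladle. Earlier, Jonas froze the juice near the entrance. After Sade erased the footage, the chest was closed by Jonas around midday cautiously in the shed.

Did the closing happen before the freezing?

The narrative orders the freezing before the closing.

no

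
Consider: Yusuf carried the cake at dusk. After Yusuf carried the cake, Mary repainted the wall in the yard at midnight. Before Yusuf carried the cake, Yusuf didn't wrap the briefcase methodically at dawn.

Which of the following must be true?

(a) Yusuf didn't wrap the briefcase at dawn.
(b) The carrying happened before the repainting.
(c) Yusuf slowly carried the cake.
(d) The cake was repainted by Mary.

(a) Not entailed — dropping 'methodically' under negation is not valid — the original leaves open that Yusuf wrapped the briefcase some other way.
(b) Entailed — the narrative places the carrying before the repainting.
(c) Not entailed — 'slowly' adds information not in the original event.
(d) Not entailed — Mary repainted the wall, not the cake; the cake belongs to the carrying event.

(b)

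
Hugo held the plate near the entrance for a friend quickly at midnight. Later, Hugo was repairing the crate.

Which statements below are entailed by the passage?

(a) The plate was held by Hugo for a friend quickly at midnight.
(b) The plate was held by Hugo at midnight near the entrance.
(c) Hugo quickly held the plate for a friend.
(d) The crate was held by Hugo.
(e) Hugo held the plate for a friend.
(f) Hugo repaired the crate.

(a), (b), (c), (e)

(a) Entailed — the original entails any weakening of itself; this just drops 'near the entrance'.
(b) Entailed — every conjunct here is already in the original holding event.
(c) Entailed — every conjunct here is already in the original holding event.
(d) Not entailed — Hugo held the plate, not the crate; the crate belongs to the repairing event.
(e) Entailed — every conjunct here is already in the original holding event.
(f) Not entailed — 'was repairing' is progressive on an accomplishment; it does not entail the completed 'repaired'.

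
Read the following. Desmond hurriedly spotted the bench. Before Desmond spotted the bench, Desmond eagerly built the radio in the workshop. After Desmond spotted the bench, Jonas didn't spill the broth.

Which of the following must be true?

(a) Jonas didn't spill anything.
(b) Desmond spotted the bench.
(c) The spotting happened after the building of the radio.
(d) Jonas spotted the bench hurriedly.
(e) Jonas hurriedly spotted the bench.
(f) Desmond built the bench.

(b), (c)

(a) Not entailed — the original only denies this specific event; Jonas may have spilled something else.
(b) Entailed — every conjunct here is already in the original spotting event.
(c) Entailed — the narrative places the building before the spotting.
(d) Not entailed — the passage has Desmond spotting the bench, not Jonas.
(e) Not entailed — the passage has Desmond spotting the bench, not Jonas.
(f) Not entailed — Desmond built the radio, not the bench; the bench belongs to the spotting event.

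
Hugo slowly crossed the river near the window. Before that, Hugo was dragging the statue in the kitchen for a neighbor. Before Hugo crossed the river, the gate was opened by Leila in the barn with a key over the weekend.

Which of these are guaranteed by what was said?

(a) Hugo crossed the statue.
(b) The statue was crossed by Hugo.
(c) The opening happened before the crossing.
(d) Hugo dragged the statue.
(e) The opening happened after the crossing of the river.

(a) Not entailed — Hugo crossed the river, not the statue; the statue belongs to the dragging event.
(b) Not entailed — Hugo crossed the river, not the statue; the statue belongs to the dragging event.
(c) Entailed — the narrative places the opening before the crossing.
(d) Entailed — 'drag' is an activity; 'was dragging' entails that some dragging happened, so 'dragged' holds.
(e) Not entailed — the narrative places the opening before the crossing, not after.

(c), (d)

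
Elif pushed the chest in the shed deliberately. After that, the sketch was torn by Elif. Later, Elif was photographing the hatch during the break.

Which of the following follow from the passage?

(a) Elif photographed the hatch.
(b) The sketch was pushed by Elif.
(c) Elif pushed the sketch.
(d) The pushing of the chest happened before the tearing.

(a) Not entailed — 'was photographing' is progressive on an accomplishment; it does not entail the completed 'photographed'.
(b) Not entailed — Elif pushed the chest, not the sketch; the sketch belongs to the tearing event.
(c) Not entailed — Elif pushed the chest, not the sketch; the sketch belongs to the tearing event.
(d) Entailed — the narrative places the pushing before the tearing.

(d)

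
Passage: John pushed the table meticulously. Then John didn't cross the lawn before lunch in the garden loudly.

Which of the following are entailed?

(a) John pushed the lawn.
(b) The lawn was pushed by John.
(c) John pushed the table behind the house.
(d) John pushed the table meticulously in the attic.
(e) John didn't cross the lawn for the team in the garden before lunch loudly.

(a) Not entailed — John pushed the table, not the lawn; the lawn belongs to the crossing event.
(b) Not entailed — John pushed the table, not the lawn; the lawn belongs to the crossing event.
(c) Not entailed — 'behind the house' adds information not in the original event.
(d) Not entailed — 'in the attic' adds information not in the original event.
(e) Entailed — under negation, adding a further restriction is entailed: if no such crossing event occurred, none occurred for the team either.

(e)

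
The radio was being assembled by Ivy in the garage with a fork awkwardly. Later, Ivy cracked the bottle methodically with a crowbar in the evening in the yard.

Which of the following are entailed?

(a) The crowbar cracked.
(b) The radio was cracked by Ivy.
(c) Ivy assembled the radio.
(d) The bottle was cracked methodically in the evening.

(a) Not entailed — the bottle is what cracked, not the crowbar.
(b) Not entailed — Ivy cracked the bottle, not the radio; the radio belongs to the assembling event.
(c) Not entailed — 'was assembling' is progressive on an accomplishment; it does not entail the completed 'assembled'.
(d) Entailed — every conjunct here is already in the original cracking event.

(d)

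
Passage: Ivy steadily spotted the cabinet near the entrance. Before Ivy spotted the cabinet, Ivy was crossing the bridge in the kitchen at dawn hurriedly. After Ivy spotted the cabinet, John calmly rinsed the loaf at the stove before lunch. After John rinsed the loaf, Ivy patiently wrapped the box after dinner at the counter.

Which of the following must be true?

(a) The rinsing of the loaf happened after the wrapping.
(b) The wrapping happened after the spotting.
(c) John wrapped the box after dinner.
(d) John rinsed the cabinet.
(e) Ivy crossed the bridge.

(a) Not entailed — the narrative places the rinsing before the wrapping, not after.
(b) Entailed — the narrative places the spotting before the wrapping.
(c) Not entailed — the passage has Ivy wrapping the box, not John.
(d) Not entailed — John rinsed the loaf, not the cabinet; the cabinet belongs to the spotting event.
(e) Not entailed — 'was crossing' is progressive on an accomplishment; it does not entail the completed 'crossed'.

(b)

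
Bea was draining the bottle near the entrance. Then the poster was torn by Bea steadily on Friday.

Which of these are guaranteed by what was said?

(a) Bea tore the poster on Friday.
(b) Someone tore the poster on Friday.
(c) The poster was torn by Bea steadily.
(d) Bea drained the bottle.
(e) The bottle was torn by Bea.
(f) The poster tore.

(a), (b), (c), (f)

(a) Entailed — this follows by dropping conjuncts from the tearing event's description.
(b) Entailed — this follows by dropping conjuncts from the tearing event's description.
(c) Entailed — dropping 'on Friday' leaves a sub-description the original still satisfies.
(d) Not entailed — 'was draining' is progressive on an accomplishment; it does not entail the completed 'drained'.
(e) Not entailed — Bea tore the poster, not the bottle; the bottle belongs to the draining event.
(f) Entailed — 'Bea tore the poster' is causative; it entails the inchoative 'the poster tore'.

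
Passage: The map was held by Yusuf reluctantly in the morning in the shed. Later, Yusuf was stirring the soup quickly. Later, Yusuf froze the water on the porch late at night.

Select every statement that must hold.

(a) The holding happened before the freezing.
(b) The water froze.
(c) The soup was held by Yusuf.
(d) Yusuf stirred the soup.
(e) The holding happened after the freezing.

(a) Entailed — the narrative places the holding before the freezing.
(b) Entailed — 'Yusuf froze the water' is causative; it entails the inchoative 'the water froze'.
(c) Not entailed — Yusuf held the map, not the soup; the soup belongs to the stirring event.
(d) Entailed — 'stir' is an activity; 'was stirring' entails that some stirring happened, so 'stirred' holds.
(e) Not entailed — the narrative places the holding before the freezing, not after.

(a), (b), (d)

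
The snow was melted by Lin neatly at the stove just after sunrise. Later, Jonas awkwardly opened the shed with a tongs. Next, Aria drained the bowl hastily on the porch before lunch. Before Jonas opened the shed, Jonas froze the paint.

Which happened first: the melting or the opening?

the melting

The connectives place the melting before the opening.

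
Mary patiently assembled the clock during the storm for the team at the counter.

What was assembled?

the clock

'the clock' marks the patient of the assembling event.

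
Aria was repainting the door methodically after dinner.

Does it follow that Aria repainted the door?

no

'was repainting' is progressive; for an accomplishment like 'repaint the door', it doesn't entail completion.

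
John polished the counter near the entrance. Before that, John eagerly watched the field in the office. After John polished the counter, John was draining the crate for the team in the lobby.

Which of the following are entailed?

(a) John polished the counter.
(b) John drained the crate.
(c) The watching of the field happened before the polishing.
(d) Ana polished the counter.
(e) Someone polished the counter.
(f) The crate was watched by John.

(a) Entailed — every conjunct here is already in the original polishing event.
(b) Not entailed — 'was draining' is progressive on an accomplishment; it does not entail the completed 'drained'.
(c) Entailed — the narrative places the watching before the polishing.
(d) Not entailed — the passage has John polishing the counter, not Ana.
(e) Entailed — dropping 'near the entrance' and generalizing the agent leaves a sub-description the original still satisfies.
(f) Not entailed — John watched the field, not the crate; the crate belongs to the draining event.

(a), (c), (e)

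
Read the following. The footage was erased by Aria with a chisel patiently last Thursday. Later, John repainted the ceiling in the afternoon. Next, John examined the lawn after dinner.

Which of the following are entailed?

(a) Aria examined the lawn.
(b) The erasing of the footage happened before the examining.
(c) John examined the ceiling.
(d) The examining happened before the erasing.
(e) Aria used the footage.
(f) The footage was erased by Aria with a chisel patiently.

(a) Not entailed — the passage has John examining the lawn, not Aria.
(b) Entailed — the narrative places the erasing before the examining.
(c) Not entailed — John examined the lawn, not the ceiling; the ceiling belongs to the repainting event.
(d) Not entailed — the narrative places the erasing before the examining, not after.
(e) Not entailed — the footage is the patient, not an instrument — Aria used a chisel.
(f) Entailed — dropping 'last Thursday' leaves a sub-description the original still satisfies.

(b), (f)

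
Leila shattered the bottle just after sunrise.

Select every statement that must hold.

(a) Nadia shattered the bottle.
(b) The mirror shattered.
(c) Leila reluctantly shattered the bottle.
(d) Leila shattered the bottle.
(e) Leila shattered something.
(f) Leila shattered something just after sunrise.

(a) Not entailed — the passage has Leila shattering the bottle, not Nadia.
(b) Not entailed — the bottle is what shattered, not the mirror.
(c) Not entailed — 'reluctantly' adds information not in the original event.
(d) Entailed — dropping 'just after sunrise' leaves a sub-description the original still satisfies.
(e) Entailed — every conjunct here is already in the original shattering event.
(f) Entailed — the original entails any weakening of itself; this just generalizes the patient.

(d), (e), (f)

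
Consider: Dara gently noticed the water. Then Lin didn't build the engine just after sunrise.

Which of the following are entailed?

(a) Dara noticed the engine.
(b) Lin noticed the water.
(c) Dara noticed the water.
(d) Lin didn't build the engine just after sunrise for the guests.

(c), (d)

(a) Not entailed — Dara noticed the water, not the engine; the engine belongs to the building event.
(b) Not entailed — the passage has Dara noticing the water, not Lin.
(c) Entailed — dropping 'gently' leaves a sub-description the original still satisfies.
(d) Entailed — under negation, adding a further restriction is entailed: if no such building event occurred, none occurred for the guests either.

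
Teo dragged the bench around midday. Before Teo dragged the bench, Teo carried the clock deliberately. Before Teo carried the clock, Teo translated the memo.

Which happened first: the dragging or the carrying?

the carrying

The connectives place the carrying before the dragging.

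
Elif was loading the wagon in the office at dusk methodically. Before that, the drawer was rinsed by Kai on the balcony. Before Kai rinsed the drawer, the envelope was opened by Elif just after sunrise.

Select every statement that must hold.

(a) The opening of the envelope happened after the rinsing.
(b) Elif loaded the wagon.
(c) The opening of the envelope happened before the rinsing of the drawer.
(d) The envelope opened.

(c), (d)

(a) Not entailed — the narrative places the opening before the rinsing, not after.
(b) Not entailed — 'was loading' is progressive on an accomplishment; it does not entail the completed 'loaded'.
(c) Entailed — the narrative places the opening before the rinsing.
(d) Entailed — 'Elif opened the envelope' is causative; it entails the inchoative 'the envelope opened'.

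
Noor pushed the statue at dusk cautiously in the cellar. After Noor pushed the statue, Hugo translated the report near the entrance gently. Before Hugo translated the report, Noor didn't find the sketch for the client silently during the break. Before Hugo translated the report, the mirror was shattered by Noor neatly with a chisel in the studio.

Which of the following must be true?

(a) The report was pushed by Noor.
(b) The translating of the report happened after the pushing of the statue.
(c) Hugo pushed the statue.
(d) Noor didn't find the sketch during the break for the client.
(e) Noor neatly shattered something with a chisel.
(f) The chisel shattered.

(b), (e)

(a) Not entailed — Noor pushed the statue, not the report; the report belongs to the translating event.
(b) Entailed — the narrative places the pushing before the translating.
(c) Not entailed — the passage has Noor pushing the statue, not Hugo.
(d) Not entailed — dropping 'silently' under negation is not valid — the original leaves open that Noor found the sketch some other way.
(e) Entailed — the original entails any weakening of itself; this just drops 'in the studio' and generalizes the patient.
(f) Not entailed — the mirror is what shattered, not the chisel.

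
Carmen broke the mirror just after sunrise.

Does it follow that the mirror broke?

yes

'Carmen broke the mirror' is the causative; it entails the inchoative 'the mirror broke'.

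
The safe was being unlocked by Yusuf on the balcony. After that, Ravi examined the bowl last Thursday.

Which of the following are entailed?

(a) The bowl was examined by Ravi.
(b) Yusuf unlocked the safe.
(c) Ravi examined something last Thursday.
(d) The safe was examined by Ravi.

(a) Entailed — dropping 'last Thursday' leaves a sub-description the original still satisfies.
(b) Not entailed — 'was unlocking' is progressive on an accomplishment; it does not entail the completed 'unlocked'.
(c) Entailed — generalizing the patient leaves a sub-description the original still satisfies.
(d) Not entailed — Ravi examined the bowl, not the safe; the safe belongs to the unlocking event.

(a), (c)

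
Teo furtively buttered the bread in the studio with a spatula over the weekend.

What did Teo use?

'with a spatula' marks the instrument of the buttering event.

a spatula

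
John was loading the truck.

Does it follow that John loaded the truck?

'was loading' is progressive; for an accomplishment like 'load the truck', it doesn't entail completion.

no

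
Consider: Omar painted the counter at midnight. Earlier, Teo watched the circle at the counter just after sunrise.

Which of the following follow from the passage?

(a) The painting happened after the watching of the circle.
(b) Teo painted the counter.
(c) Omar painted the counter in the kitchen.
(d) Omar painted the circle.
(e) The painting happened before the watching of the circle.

(a)

(a) Entailed — the narrative places the watching before the painting.
(b) Not entailed — the passage has Omar painting the counter, not Teo.
(c) Not entailed — 'in the kitchen' adds information not in the original event.
(d) Not entailed — Omar painted the counter, not the circle; the circle belongs to the watching event.
(e) Not entailed — the narrative places the watching before the painting, not after.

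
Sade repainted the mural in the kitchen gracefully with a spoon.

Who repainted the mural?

Sade

'Sade' marks the agent of the repainting event.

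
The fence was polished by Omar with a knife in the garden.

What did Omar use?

'with a knife' marks the instrument of the polishing event.

a knife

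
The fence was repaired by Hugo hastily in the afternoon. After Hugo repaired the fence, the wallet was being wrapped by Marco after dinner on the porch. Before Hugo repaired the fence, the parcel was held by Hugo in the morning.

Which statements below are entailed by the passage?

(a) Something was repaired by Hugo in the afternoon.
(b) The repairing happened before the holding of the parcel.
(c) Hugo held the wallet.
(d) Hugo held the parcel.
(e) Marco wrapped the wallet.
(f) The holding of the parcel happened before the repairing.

(a), (d), (f)

(a) Entailed — dropping 'hastily' and generalizing the patient leaves a sub-description the original still satisfies.
(b) Not entailed — the narrative places the holding before the repairing, not after.
(c) Not entailed — Hugo held the parcel, not the wallet; the wallet belongs to the wrapping event.
(d) Entailed — this follows by dropping conjuncts from the holding event's description.
(e) Not entailed — 'was wrapping' is progressive on an accomplishment; it does not entail the completed 'wrapped'.
(f) Entailed — the narrative places the holding before the repairing.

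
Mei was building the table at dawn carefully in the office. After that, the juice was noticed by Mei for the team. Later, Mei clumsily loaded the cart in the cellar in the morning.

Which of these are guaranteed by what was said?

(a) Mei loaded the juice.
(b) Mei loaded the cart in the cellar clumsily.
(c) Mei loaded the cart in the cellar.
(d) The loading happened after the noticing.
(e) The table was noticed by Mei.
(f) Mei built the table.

(a) Not entailed — Mei loaded the cart, not the juice; the juice belongs to the noticing event.
(b) Entailed — every conjunct here is already in the original loading event.
(c) Entailed — this follows by dropping conjuncts from the loading event's description.
(d) Entailed — the narrative places the noticing before the loading.
(e) Not entailed — Mei noticed the juice, not the table; the table belongs to the building event.
(f) Not entailed — 'was building' is progressive on an accomplishment; it does not entail the completed 'built'.

(b), (c), (d)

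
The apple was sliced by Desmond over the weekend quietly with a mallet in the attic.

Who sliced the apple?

Desmond

'Desmond' marks the agent of the slicing event.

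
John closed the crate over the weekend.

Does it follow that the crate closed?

'John closed the crate' is the causative; it entails the inchoative 'the crate closed'.

yes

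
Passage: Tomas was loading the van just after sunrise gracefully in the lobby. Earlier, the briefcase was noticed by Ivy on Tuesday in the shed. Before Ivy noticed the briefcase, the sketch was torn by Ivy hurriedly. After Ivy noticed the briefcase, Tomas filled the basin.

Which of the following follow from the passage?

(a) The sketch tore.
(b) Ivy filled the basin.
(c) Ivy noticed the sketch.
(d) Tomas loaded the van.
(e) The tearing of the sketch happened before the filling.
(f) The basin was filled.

(a) Entailed — 'Ivy tore the sketch' is causative; it entails the inchoative 'the sketch tore'.
(b) Not entailed — the passage has Tomas filling the basin, not Ivy.
(c) Not entailed — Ivy noticed the briefcase, not the sketch; the sketch belongs to the tearing event.
(d) Not entailed — 'was loading' is progressive on an accomplishment; it does not entail the completed 'loaded'.
(e) Entailed — the narrative places the tearing before the filling.
(f) Entailed — this follows by dropping conjuncts from the filling event's description.

(a), (e), (f)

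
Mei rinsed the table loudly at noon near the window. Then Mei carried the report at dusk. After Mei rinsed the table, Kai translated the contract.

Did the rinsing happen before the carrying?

The narrative orders the rinsing before the carrying.

yes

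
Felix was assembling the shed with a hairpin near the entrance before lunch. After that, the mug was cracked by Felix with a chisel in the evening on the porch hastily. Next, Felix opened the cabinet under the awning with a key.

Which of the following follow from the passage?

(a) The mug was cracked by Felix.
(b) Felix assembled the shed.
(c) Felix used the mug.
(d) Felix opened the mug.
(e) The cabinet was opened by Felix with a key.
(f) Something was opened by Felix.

(a), (e), (f)

(a) Entailed — dropping 'in the evening', 'with a chisel', 'hastily', 'on the porch' leaves a sub-description the original still satisfies.
(b) Not entailed — 'was assembling' is progressive on an accomplishment; it does not entail the completed 'assembled'.
(c) Not entailed — the mug is the patient, not an instrument — Felix used a chisel.
(d) Not entailed — Felix opened the cabinet, not the mug; the mug belongs to the cracking event.
(e) Entailed — dropping 'under the awning' leaves a sub-description the original still satisfies.
(f) Entailed — this follows by dropping conjuncts from the opening event's description.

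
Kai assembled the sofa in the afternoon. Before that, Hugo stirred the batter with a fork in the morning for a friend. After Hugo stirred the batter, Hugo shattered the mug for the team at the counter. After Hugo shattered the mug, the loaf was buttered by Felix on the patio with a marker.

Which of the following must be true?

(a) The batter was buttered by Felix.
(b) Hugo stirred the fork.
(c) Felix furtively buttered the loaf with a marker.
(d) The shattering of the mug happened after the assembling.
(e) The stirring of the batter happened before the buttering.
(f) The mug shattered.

(a) Not entailed — Felix buttered the loaf, not the batter; the batter belongs to the stirring event.
(b) Not entailed — the fork is the instrument, not what was stirred.
(c) Not entailed — 'furtively' adds information not in the original event.
(d) Not entailed — the narrative doesn't order the assembling relative to the shattering.
(e) Entailed — the narrative places the stirring before the buttering.
(f) Entailed — 'Hugo shattered the mug' is causative; it entails the inchoative 'the mug shattered'.

(e), (f)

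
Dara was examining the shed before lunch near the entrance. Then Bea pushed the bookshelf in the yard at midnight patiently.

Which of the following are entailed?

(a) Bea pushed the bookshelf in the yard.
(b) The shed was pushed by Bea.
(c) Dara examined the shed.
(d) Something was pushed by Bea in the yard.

(a) Entailed — every conjunct here is already in the original pushing event.
(b) Not entailed — Bea pushed the bookshelf, not the shed; the shed belongs to the examining event.
(c) Entailed — 'examine' is an activity; 'was examining' entails that some examining happened, so 'examined' holds.
(d) Entailed — the original entails any weakening of itself; this just drops 'patiently', 'at midnight' and generalizes the patient.

(a), (c), (d)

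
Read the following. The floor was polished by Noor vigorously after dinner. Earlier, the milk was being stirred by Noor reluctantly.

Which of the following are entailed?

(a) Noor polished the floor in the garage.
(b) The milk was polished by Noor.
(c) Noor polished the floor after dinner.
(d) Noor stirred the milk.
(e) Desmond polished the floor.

(a) Not entailed — 'in the garage' adds information not in the original event.
(b) Not entailed — Noor polished the floor, not the milk; the milk belongs to the stirring event.
(c) Entailed — the original entails any weakening of itself; this just drops 'vigorously'.
(d) Entailed — 'stir' is an activity; 'was stirring' entails that some stirring happened, so 'stirred' holds.
(e) Not entailed — the passage has Noor polishing the floor, not Desmond.

(c), (d)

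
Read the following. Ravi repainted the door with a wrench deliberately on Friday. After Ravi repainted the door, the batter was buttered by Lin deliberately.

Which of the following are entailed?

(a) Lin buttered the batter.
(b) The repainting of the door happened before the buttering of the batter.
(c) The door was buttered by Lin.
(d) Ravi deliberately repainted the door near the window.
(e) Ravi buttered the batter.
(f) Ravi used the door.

(a), (b)

(a) Entailed — the original entails any weakening of itself; this just drops 'deliberately'.
(b) Entailed — the narrative places the repainting before the buttering.
(c) Not entailed — Lin buttered the batter, not the door; the door belongs to the repainting event.
(d) Not entailed — 'near the window' adds information not in the original event.
(e) Not entailed — the passage has Lin buttering the batter, not Ravi.
(f) Not entailed — the door is the patient, not an instrument — Ravi used a wrench.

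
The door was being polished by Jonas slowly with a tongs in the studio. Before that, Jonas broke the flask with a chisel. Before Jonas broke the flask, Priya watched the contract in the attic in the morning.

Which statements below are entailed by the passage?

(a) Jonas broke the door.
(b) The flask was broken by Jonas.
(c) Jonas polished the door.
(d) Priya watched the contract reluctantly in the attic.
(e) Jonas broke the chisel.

(a) Not entailed — Jonas broke the flask, not the door; the door belongs to the polishing event.
(b) Entailed — every conjunct here is already in the original breaking event.
(c) Entailed — 'polish' is an activity; 'was polishing' entails that some polishing happened, so 'polished' holds.
(d) Not entailed — 'reluctantly' adds information not in the original event.
(e) Not entailed — the chisel is the instrument, not what was broken.

(b), (c)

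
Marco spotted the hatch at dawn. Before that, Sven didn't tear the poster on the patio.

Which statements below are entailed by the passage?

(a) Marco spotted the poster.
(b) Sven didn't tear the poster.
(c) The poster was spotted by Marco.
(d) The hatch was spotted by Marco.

(d)

(a) Not entailed — Marco spotted the hatch, not the poster; the poster belongs to the tearing event.
(b) Not entailed — dropping 'on the patio' under negation is not valid — the original leaves open that Sven tore the poster some other way.
(c) Not entailed — Marco spotted the hatch, not the poster; the poster belongs to the tearing event.
(d) Entailed — the original entails any weakening of itself; this just drops 'at dawn'.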